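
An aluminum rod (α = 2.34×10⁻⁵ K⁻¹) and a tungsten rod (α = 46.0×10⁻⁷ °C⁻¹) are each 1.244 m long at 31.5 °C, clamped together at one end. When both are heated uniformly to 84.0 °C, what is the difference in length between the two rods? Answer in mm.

1.23 mm

ΔT = 52.5 K
aluminum: ΔL = 2.34×10⁻⁵ × 1.244 m × 52.5 = 1.5283×10⁻³ m = 1.5283 mm
tungsten: ΔL = 46.0×10⁻⁷ × 1.244 m × 52.5 = 3.0043×10⁻⁴ m = 0.30043 mm
difference = 1.5283 − 0.30043 = 1.22787 mm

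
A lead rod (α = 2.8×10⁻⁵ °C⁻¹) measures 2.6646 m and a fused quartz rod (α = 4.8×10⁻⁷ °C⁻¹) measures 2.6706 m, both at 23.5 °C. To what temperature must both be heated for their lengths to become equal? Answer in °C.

Equal length when α₁L₁ΔT − α₂L₂ΔT = L₂ − L₁ = 6.00×10⁻³ m
α₁L₁ = 7.46088×10⁻⁵, α₂L₂ = 1.281888×10⁻⁶ → Δ(αL) = 7.3326912×10⁻⁵ m/K
ΔT = 6.00×10⁻³ / 7.3326912×10⁻⁵ = 81.825 K, so T = 23.5 + 81.825 = 105.325 °C

T = 105.3 °C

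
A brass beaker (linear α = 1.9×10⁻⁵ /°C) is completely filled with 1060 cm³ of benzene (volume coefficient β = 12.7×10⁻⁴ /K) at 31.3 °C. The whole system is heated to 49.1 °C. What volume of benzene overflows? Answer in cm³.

22.9 cm³

The beaker also expands: β_container ≈ 3α = 5.7×10⁻⁵ /K
Net overflow = V₀(β_liq − 3α_cont)ΔT
β − 3α = 1.27×10⁻³ − 5.7×10⁻⁵ = 1.213×10⁻³ /K; ΔT = 17.8 K
ΔV = 1060 × 1.213×10⁻³ × 17.8 = 22.9 cm³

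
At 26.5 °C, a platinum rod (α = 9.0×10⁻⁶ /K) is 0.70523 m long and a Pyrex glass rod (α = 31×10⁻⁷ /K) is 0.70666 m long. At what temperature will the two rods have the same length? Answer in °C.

T = 370.5 °C

Equal length when α₁L₁ΔT − α₂L₂ΔT = L₂ − L₁ = 1.43×10⁻³ m
α₁L₁ = 6.34707×10⁻⁶, α₂L₂ = 2.190646×10⁻⁶ → Δ(αL) = 4.156424×10⁻⁶ m/K
ΔT = 1.43×10⁻³ / 4.156424×10⁻⁶ = 344.046 K, so T = 26.5 + 344.046 = 370.546 °C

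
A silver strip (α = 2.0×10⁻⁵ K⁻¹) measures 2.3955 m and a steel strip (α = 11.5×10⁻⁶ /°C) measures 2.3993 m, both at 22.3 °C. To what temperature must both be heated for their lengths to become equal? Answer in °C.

T = 209.3 °C

L₁(1 + α₁ΔT) = L₂(1 + α₂ΔT) ⇒ ΔT = (L₂ − L₁)/(α₁L₁ − α₂L₂)
L₂ − L₁ = 2.3993 − 2.3955 = 3.80×10⁻³ m
α₁L₁ − α₂L₂ = 2.0×10⁻⁵×2.3955 − 11.5×10⁻⁶×2.3993 = 2.031805×10⁻⁵ m/K
ΔT = 3.80×10⁻³ / 2.031805×10⁻⁵ = 187.026 K
T = 22.3 + 187.026 = 209.326 °C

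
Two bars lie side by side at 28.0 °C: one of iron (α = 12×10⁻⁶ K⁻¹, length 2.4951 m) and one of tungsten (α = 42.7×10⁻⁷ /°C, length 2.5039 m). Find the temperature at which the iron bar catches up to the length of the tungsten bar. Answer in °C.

L₁(1 + α₁ΔT) = L₂(1 + α₂ΔT) ⇒ ΔT = (L₂ − L₁)/(α₁L₁ − α₂L₂)
L₂ − L₁ = 2.5039 − 2.4951 = 8.80×10⁻³ m
α₁L₁ − α₂L₂ = 12×10⁻⁶×2.4951 − 42.7×10⁻⁷×2.5039 = 1.9249547×10⁻⁵ m/K
ΔT = 8.80×10⁻³ / 1.9249547×10⁻⁵ = 457.154 K
T = 28.0 + 457.154 = 485.154 °C

T = 485.2 °C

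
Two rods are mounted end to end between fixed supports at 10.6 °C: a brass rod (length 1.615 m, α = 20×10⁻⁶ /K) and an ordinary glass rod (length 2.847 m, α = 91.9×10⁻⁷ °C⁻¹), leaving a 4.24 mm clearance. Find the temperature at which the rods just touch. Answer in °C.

T = 83.1 °C

α₁L₁ = 3.230×10⁻⁵ m/K, α₂L₂ = 2.616393×10⁻⁵ m/K → total 5.846393×10⁻⁵ m/K
ΔT = g/(α₁L₁+α₂L₂) = 4.24×10⁻³ / 5.846393×10⁻⁵ = 72.523 K
T = 10.6 + 72.523 = 83.123 °C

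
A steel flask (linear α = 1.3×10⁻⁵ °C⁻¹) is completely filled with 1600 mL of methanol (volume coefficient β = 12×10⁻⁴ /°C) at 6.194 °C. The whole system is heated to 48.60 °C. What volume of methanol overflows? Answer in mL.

78.8 mL

The flask also expands: β_container ≈ 3α = 3.9×10⁻⁵ /K
Net overflow = V₀(β_liq − 3α_cont)ΔT
β − 3α = 1.20×10⁻³ − 3.9×10⁻⁵ = 1.161×10⁻³ /K; ΔT = 42.406 K
ΔV = 1600 × 1.161×10⁻³ × 42.406 = 78.8 mL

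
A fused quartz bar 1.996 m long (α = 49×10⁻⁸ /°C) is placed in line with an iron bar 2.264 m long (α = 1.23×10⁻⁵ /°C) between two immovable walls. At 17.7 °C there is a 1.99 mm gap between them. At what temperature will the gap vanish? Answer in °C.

T = 86.7 °C

α₁L₁ = 9.7804×10⁻⁷ m/K, α₂L₂ = 2.78472×10⁻⁵ m/K → total 2.882524×10⁻⁵ m/K
ΔT = g/(α₁L₁+α₂L₂) = 1.99×10⁻³ / 2.882524×10⁻⁵ = 69.037 K
T = 17.7 + 69.037 = 86.737 °C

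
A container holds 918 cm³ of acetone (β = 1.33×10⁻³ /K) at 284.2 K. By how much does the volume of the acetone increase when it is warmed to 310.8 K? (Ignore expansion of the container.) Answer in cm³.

|ΔT| = |310.8 − 284.2| = 26.6 K
ΔV = βV₀ΔT = (1.33×10⁻³)(918)(26.6) = 32.5 cm³

ΔV = 32.5 cm³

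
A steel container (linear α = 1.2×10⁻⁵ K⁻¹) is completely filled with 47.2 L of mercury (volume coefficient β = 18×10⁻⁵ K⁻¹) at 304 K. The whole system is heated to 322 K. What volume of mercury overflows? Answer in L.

0.122 L

The container also expands: β_container ≈ 3α = 3.6×10⁻⁵ /K
Net overflow = V₀(β_liq − 3α_cont)ΔT
β − 3α = 1.80×10⁻⁴ − 3.6×10⁻⁵ = 1.44×10⁻⁴ /K; ΔT = 18 K
ΔV = 47.2 × 1.44×10⁻⁴ × 18 = 0.122 L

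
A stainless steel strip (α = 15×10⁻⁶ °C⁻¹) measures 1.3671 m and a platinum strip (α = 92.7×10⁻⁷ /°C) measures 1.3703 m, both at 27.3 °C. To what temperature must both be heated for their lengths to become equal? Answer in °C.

L₁(1 + α₁ΔT) = L₂(1 + α₂ΔT) ⇒ ΔT = (L₂ − L₁)/(α₁L₁ − α₂L₂)
L₂ − L₁ = 1.3703 − 1.3671 = 3.20×10⁻³ m
α₁L₁ − α₂L₂ = 15×10⁻⁶×1.3671 − 92.7×10⁻⁷×1.3703 = 7.803819×10⁻⁶ m/K
ΔT = 3.20×10⁻³ / 7.803819×10⁻⁶ = 410.056 K
T = 27.3 + 410.056 = 437.356 °C

T = 437.4 °C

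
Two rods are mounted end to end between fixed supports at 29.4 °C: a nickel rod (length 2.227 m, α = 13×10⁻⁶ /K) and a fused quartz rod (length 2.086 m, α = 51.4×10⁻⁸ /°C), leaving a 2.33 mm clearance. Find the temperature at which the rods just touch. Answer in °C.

T = 107 °C

α₁L₁ = 2.8951×10⁻⁵ m/K, α₂L₂ = 1.072204×10⁻⁶ m/K → total 3.0023204×10⁻⁵ m/K
ΔT = g/(α₁L₁+α₂L₂) = 2.33×10⁻³ / 3.0023204×10⁻⁵ = 77.61 K
T = 29.4 + 77.61 = 107.01 °C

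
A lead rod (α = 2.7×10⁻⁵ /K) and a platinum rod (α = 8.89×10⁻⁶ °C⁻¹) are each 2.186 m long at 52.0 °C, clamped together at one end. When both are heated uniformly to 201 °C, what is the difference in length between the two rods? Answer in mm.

ΔT = 149.0 K
lead: ΔL = 2.7×10⁻⁵ × 2.186 m × 149.0 = 8.7943×10⁻³ m = 8.7943 mm
platinum: ΔL = 8.89×10⁻⁶ × 2.186 m × 149.0 = 2.8956×10⁻³ m = 2.8956 mm
difference = 8.7943 − 2.8956 = 5.8987 mm

5.90 mm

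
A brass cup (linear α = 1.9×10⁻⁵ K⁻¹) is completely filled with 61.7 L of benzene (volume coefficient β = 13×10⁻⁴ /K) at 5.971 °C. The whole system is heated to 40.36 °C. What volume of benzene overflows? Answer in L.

The cup also expands: β_container ≈ 3α = 5.7×10⁻⁵ /K
Net overflow = V₀(β_liq − 3α_cont)ΔT
β − 3α = 1.30×10⁻³ − 5.7×10⁻⁵ = 1.243×10⁻³ /K; ΔT = 34.389 K
ΔV = 61.7 × 1.243×10⁻³ × 34.389 = 2.64 L

2.64 L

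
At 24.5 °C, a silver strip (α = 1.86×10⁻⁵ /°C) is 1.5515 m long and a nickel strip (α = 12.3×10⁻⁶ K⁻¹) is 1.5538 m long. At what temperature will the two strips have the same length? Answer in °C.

L₁(1 + α₁ΔT) = L₂(1 + α₂ΔT) ⇒ ΔT = (L₂ − L₁)/(α₁L₁ − α₂L₂)
L₂ − L₁ = 1.5538 − 1.5515 = 2.30×10⁻³ m
α₁L₁ − α₂L₂ = 1.86×10⁻⁵×1.5515 − 12.3×10⁻⁶×1.5538 = 9.74616×10⁻⁶ m/K
ΔT = 2.30×10⁻³ / 9.74616×10⁻⁶ = 235.990 K
T = 24.5 + 235.990 = 260.490 °C

T = 260.5 °C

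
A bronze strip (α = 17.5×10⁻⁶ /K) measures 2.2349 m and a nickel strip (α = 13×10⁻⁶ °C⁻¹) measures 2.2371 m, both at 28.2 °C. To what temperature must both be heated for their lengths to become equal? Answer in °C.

Equal length when α₁L₁ΔT − α₂L₂ΔT = L₂ − L₁ = 2.20×10⁻³ m
α₁L₁ = 3.911075×10⁻⁵, α₂L₂ = 2.90823×10⁻⁵ → Δ(αL) = 1.002845×10⁻⁵ m/K
ΔT = 2.20×10⁻³ / 1.002845×10⁻⁵ = 219.376 K, so T = 28.2 + 219.376 = 247.576 °C

T = 247.6 °C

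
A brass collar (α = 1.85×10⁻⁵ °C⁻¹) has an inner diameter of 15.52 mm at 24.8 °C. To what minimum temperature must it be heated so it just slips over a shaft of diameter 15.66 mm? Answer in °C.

Required Δd = 15.66 − 15.52 = 0.14 mm
Δd = αd₀ΔT ⇒ ΔT = Δd/(αd₀) = 0.14 / (1.85×10⁻⁵ × 15.52) = 487.60 K
T_min = 24.8 + 487.60 = 512.40 °C

T = 512 °C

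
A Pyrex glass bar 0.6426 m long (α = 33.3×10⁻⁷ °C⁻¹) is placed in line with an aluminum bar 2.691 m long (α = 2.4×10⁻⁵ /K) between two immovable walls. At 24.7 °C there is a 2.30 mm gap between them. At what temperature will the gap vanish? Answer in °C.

α₁L₁ = 2.139858×10⁻⁶ m/K, α₂L₂ = 6.4584×10⁻⁵ m/K → total 6.6723858×10⁻⁵ m/K
ΔT = g/(α₁L₁+α₂L₂) = 2.30×10⁻³ / 6.6723858×10⁻⁵ = 34.470 K
T = 24.7 + 34.470 = 59.170 °C

T = 59.2 °C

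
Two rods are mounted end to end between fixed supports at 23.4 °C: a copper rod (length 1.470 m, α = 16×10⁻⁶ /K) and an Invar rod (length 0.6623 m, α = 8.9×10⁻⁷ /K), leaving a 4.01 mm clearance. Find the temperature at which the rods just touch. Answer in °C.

T = 190 °C

α₁L₁ = 2.352×10⁻⁵ m/K, α₂L₂ = 5.89447×10⁻⁷ m/K → total 2.4109447×10⁻⁵ m/K
ΔT = g/(α₁L₁+α₂L₂) = 4.01×10⁻³ / 2.4109447×10⁻⁵ = 166.32 K
T = 23.4 + 166.32 = 189.72 °C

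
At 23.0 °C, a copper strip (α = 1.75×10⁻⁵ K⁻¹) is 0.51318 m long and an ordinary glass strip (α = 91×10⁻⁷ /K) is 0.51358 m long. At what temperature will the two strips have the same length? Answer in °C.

T = 115.9 °C

Equal length when α₁L₁ΔT − α₂L₂ΔT = L₂ − L₁ = 4.00×10⁻⁴ m
α₁L₁ = 8.98065×10⁻⁶, α₂L₂ = 4.673578×10⁻⁶ → Δ(αL) = 4.307072×10⁻⁶ m/K
ΔT = 4.00×10⁻⁴ / 4.307072×10⁻⁶ = 92.871 K, so T = 23.0 + 92.871 = 115.871 °C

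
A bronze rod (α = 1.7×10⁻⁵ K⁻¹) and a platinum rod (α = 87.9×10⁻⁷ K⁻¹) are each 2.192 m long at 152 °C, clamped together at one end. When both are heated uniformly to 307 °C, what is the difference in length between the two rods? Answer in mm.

ΔT = 155 K
bronze: ΔL = 1.7×10⁻⁵ × 2.192 m × 155 = 5.7759×10⁻³ m = 5.7759 mm
platinum: ΔL = 87.9×10⁻⁷ × 2.192 m × 155 = 2.9865×10⁻³ m = 2.9865 mm
difference = 5.7759 − 2.9865 = 2.7894 mm

2.79 mm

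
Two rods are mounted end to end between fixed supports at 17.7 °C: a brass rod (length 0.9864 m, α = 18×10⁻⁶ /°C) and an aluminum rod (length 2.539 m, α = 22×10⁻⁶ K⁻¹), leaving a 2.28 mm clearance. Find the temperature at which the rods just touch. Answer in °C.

α₁L₁ = 1.77552×10⁻⁵ m/K, α₂L₂ = 5.5858×10⁻⁵ m/K → total 7.36132×10⁻⁵ m/K
ΔT = g/(α₁L₁+α₂L₂) = 2.28×10⁻³ / 7.36132×10⁻⁵ = 30.973 K
T = 17.7 + 30.973 = 48.673 °C

T = 48.7 °C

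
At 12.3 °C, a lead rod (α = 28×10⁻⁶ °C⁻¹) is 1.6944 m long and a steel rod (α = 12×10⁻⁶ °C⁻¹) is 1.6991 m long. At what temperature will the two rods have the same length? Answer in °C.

L₁(1 + α₁ΔT) = L₂(1 + α₂ΔT) ⇒ ΔT = (L₂ − L₁)/(α₁L₁ − α₂L₂)
L₂ − L₁ = 1.6991 − 1.6944 = 4.70×10⁻³ m
α₁L₁ − α₂L₂ = 28×10⁻⁶×1.6944 − 12×10⁻⁶×1.6991 = 2.7054×10⁻⁵ m/K
ΔT = 4.70×10⁻³ / 2.7054×10⁻⁵ = 173.727 K
T = 12.3 + 173.727 = 186.027 °C

T = 186.0 °C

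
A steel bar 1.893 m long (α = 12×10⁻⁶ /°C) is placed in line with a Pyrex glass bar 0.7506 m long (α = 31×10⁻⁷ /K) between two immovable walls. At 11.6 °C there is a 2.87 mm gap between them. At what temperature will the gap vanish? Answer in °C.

α₁L₁ = 2.2716×10⁻⁵ m/K, α₂L₂ = 2.32686×10⁻⁶ m/K → total 2.504286×10⁻⁵ m/K
ΔT = g/(α₁L₁+α₂L₂) = 2.87×10⁻³ / 2.504286×10⁻⁵ = 114.60 K
T = 11.6 + 114.60 = 126.20 °C

T = 126 °C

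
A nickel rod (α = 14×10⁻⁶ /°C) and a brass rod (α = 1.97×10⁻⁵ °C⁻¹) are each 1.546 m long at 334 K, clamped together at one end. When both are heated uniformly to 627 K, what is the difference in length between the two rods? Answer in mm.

2.58 mm

ΔT = 293 K
nickel: ΔL = 14×10⁻⁶ × 1.546 m × 293 = 6.3417×10⁻³ m = 6.3417 mm
brass: ΔL = 1.97×10⁻⁵ × 1.546 m × 293 = 8.9237×10⁻³ m = 8.9237 mm
difference = 8.9237 − 6.3417 = 2.5820 mm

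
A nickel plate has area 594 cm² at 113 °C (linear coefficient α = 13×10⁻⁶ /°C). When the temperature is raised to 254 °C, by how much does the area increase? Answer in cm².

Area coefficient ≈ 2α; |ΔT| = 141 K
ΔA = 2αA₀ΔT = 2(13×10⁻⁶)(594)(141) = 2.18 cm²

ΔA = 2.18 cm²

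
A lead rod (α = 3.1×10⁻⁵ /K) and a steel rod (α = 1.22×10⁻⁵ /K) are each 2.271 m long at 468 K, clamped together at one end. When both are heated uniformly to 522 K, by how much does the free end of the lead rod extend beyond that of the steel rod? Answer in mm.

ΔT = 54 K
lead: ΔL = 3.1×10⁻⁵ × 2.271 m × 54 = 3.8017×10⁻³ m = 3.8017 mm
steel: ΔL = 1.22×10⁻⁵ × 2.271 m × 54 = 1.4961×10⁻³ m = 1.4961 mm
difference = 3.8017 − 1.4961 = 2.3056 mm

2.31 mm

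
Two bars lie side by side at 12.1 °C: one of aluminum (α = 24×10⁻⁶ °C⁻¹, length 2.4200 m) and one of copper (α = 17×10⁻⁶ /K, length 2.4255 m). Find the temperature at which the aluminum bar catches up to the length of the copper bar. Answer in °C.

T = 338.6 °C

L₁(1 + α₁ΔT) = L₂(1 + α₂ΔT) ⇒ ΔT = (L₂ − L₁)/(α₁L₁ − α₂L₂)
L₂ − L₁ = 2.4255 − 2.4200 = 5.50×10⁻³ m
α₁L₁ − α₂L₂ = 24×10⁻⁶×2.4200 − 17×10⁻⁶×2.4255 = 1.68465×10⁻⁵ m/K
ΔT = 5.50×10⁻³ / 1.68465×10⁻⁵ = 326.477 K
T = 12.1 + 326.477 = 338.577 °C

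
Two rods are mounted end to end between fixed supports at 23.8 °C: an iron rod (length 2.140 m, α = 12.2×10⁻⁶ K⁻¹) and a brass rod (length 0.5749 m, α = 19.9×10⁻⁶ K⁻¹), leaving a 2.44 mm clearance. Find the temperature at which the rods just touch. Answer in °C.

T = 88.8 °C

α₁L₁ = 2.6108×10⁻⁵ m/K, α₂L₂ = 1.144051×10⁻⁵ m/K → total 3.754851×10⁻⁵ m/K
ΔT = g/(α₁L₁+α₂L₂) = 2.44×10⁻³ / 3.754851×10⁻⁵ = 64.983 K
T = 23.8 + 64.983 = 88.783 °C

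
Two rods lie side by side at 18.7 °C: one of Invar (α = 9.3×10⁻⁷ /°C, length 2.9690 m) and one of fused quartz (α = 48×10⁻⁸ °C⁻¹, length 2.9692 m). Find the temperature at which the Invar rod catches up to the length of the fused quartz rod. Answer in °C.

Equal length when α₁L₁ΔT − α₂L₂ΔT = L₂ − L₁ = 2.00×10⁻⁴ m
α₁L₁ = 2.76117×10⁻⁶, α₂L₂ = 1.425216×10⁻⁶ → Δ(αL) = 1.335954×10⁻⁶ m/K
ΔT = 2.00×10⁻⁴ / 1.335954×10⁻⁶ = 149.706 K, so T = 18.7 + 149.706 = 168.406 °C

T = 168.4 °C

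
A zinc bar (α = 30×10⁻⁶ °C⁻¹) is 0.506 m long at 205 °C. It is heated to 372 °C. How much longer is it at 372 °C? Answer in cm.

ΔL = 0.254 cm

|ΔT| = |372 − 205| = 167 K
ΔL = αL₀ΔT = (30×10⁻⁶)(0.506)(167) = 2.54×10⁻³ m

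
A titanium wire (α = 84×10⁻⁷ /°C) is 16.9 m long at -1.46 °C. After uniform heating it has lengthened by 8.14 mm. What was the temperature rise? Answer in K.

ΔT = 57.3 K

ΔL = αL₀ΔT ⇒ ΔT = ΔL / (αL₀)
ΔT = 8.14×10⁻³ m / (84×10⁻⁷ × 16.9 m) = 57.340 K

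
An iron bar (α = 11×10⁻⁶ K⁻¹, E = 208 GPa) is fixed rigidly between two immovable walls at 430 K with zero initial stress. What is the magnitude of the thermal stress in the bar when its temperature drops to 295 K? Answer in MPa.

Fully constrained: the free strain ε = αΔT is blocked, so σ = Eε = EαΔT.
|ΔT| = 135 K
σ = 208×10⁹ × 11×10⁻⁶ × 135 = 3.09×10⁸ Pa

σ = 309 MPa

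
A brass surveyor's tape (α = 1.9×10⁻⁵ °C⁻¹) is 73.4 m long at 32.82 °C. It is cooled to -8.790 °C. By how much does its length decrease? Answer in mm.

ΔL = 58.0 mm

|ΔT| = |-8.790 − 32.82| = 41.610 K
ΔL = αL₀ΔT = (1.9×10⁻⁵)(73.4)(41.610) = 5.80×10⁻² m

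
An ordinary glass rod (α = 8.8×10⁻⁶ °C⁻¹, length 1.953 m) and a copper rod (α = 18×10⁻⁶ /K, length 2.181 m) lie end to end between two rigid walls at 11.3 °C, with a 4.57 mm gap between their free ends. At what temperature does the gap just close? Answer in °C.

T = 92.3 °C

α₁L₁ = 1.71864×10⁻⁵ m/K, α₂L₂ = 3.9258×10⁻⁵ m/K → total 5.64444×10⁻⁵ m/K
ΔT = g/(α₁L₁+α₂L₂) = 4.57×10⁻³ / 5.64444×10⁻⁵ = 80.965 K
T = 11.3 + 80.965 = 92.265 °C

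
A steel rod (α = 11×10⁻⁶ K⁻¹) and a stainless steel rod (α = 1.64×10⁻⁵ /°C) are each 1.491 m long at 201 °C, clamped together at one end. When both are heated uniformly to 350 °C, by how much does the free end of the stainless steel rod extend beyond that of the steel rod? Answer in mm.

ΔT = 149 K
steel: ΔL = 11×10⁻⁶ × 1.491 m × 149 = 2.4437×10⁻³ m = 2.4437 mm
stainless steel: ΔL = 1.64×10⁻⁵ × 1.491 m × 149 = 3.6434×10⁻³ m = 3.6434 mm
difference = 3.6434 − 2.4437 = 1.1997 mm

1.20 mm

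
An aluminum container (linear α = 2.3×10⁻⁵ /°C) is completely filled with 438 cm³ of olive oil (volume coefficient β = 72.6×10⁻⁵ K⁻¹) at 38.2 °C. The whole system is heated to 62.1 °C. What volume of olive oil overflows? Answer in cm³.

The container also expands: β_container ≈ 3α = 6.9×10⁻⁵ /K
Net overflow = V₀(β_liq − 3α_cont)ΔT
β − 3α = 7.26×10⁻⁴ − 6.9×10⁻⁵ = 6.57×10⁻⁴ /K; ΔT = 23.9 K
ΔV = 438 × 6.57×10⁻⁴ × 23.9 = 6.88 cm³

6.88 cm³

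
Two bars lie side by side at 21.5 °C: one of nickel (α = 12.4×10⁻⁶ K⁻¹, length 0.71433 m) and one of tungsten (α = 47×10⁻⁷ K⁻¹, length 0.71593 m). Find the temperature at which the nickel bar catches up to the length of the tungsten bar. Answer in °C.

Equal length when α₁L₁ΔT − α₂L₂ΔT = L₂ − L₁ = 1.60×10⁻³ m
α₁L₁ = 8.857692×10⁻⁶, α₂L₂ = 3.364871×10⁻⁶ → Δ(αL) = 5.492821×10⁻⁶ m/K
ΔT = 1.60×10⁻³ / 5.492821×10⁻⁶ = 291.289 K, so T = 21.5 + 291.289 = 312.789 °C

T = 312.8 °C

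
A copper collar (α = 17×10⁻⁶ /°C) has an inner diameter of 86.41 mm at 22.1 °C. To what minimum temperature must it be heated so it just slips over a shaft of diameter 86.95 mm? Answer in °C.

Required Δd = 86.95 − 86.41 = 0.54 mm
Δd = αd₀ΔT ⇒ ΔT = Δd/(αd₀) = 0.54 / (17×10⁻⁶ × 86.41) = 367.60 K
T_min = 22.1 + 367.60 = 389.70 °C

T = 390 °C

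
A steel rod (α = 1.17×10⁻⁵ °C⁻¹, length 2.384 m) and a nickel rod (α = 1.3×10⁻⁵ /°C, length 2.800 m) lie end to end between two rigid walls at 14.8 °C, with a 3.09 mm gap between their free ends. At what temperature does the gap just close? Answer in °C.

Gap closes when ΔL₁ + ΔL₂ = 3.09 mm = 3.09×10⁻³ m
(α₁L₁ + α₂L₂)ΔT = g
α₁L₁ + α₂L₂ = 1.17×10⁻⁵×2.384 + 1.3×10⁻⁵×2.800 = 6.42928×10⁻⁵ m/K
ΔT = 3.09×10⁻³ / 6.42928×10⁻⁵ = 48.061 K
T = 14.8 + 48.061 = 62.861 °C

T = 62.9 °C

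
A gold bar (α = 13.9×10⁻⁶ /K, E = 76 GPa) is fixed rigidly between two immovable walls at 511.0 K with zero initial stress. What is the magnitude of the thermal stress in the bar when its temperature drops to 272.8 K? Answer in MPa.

σ = 252 MPa

Fully constrained: the free strain ε = αΔT is blocked, so σ = Eε = EαΔT.
|ΔT| = 238.2 K
σ = 76.0×10⁹ × 13.9×10⁻⁶ × 238.2 = 2.52×10⁸ Pa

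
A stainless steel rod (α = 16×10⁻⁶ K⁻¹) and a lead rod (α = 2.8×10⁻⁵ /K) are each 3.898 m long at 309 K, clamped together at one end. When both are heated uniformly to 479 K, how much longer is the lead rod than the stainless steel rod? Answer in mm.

7.95 mm

ΔT = 170 K
stainless steel: ΔL = 16×10⁻⁶ × 3.898 m × 170 = 1.0603×10⁻² m = 10.603 mm
lead: ΔL = 2.8×10⁻⁵ × 3.898 m × 170 = 1.8554×10⁻² m = 18.554 mm
difference = 18.554 − 10.603 = 7.951 mm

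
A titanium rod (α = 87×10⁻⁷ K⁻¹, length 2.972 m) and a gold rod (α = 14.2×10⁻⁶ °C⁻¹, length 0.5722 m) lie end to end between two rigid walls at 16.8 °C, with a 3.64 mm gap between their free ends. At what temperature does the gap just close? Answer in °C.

Gap closes when ΔL₁ + ΔL₂ = 3.64 mm = 3.64×10⁻³ m
(α₁L₁ + α₂L₂)ΔT = g
α₁L₁ + α₂L₂ = 87×10⁻⁷×2.972 + 14.2×10⁻⁶×0.5722 = 3.398164×10⁻⁵ m/K
ΔT = 3.64×10⁻³ / 3.398164×10⁻⁵ = 107.12 K
T = 16.8 + 107.12 = 123.92 °C

T = 124 °C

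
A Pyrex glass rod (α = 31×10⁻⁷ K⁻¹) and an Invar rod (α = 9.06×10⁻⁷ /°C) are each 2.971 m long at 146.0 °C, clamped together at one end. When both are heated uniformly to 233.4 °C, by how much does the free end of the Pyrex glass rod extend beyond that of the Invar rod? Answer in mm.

ΔT = 87.4 K
Pyrex glass: ΔL = 31×10⁻⁷ × 2.971 m × 87.4 = 8.0496×10⁻⁴ m = 0.80496 mm
Invar: ΔL = 9.06×10⁻⁷ × 2.971 m × 87.4 = 2.3526×10⁻⁴ m = 0.23526 mm
difference = 0.80496 − 0.23526 = 0.56970 mm

0.570 mm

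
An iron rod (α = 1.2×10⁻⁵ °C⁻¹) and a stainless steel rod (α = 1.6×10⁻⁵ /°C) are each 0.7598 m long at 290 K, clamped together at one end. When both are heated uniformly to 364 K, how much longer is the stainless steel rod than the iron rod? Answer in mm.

ΔT = 74 K
iron: ΔL = 1.2×10⁻⁵ × 0.7598 m × 74 = 6.7470×10⁻⁴ m = 0.67470 mm
stainless steel: ΔL = 1.6×10⁻⁵ × 0.7598 m × 74 = 8.9960×10⁻⁴ m = 0.89960 mm
difference = 0.89960 − 0.67470 = 0.2249 mm

0.225 mm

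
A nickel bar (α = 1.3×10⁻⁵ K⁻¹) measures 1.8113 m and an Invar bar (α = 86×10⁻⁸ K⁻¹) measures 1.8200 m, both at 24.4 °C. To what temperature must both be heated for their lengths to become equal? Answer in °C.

Equal length when α₁L₁ΔT − α₂L₂ΔT = L₂ − L₁ = 8.70×10⁻³ m
α₁L₁ = 2.35469×10⁻⁵, α₂L₂ = 1.5652×10⁻⁶ → Δ(αL) = 2.19817×10⁻⁵ m/K
ΔT = 8.70×10⁻³ / 2.19817×10⁻⁵ = 395.784 K, so T = 24.4 + 395.784 = 420.184 °C

T = 420.2 °C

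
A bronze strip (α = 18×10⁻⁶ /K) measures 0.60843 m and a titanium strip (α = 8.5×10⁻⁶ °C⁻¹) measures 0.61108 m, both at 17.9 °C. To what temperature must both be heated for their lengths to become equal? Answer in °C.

T = 478.2 °C

Equal length when α₁L₁ΔT − α₂L₂ΔT = L₂ − L₁ = 2.65×10⁻³ m
α₁L₁ = 1.095174×10⁻⁵, α₂L₂ = 5.19418×10⁻⁶ → Δ(αL) = 5.75756×10⁻⁶ m/K
ΔT = 2.65×10⁻³ / 5.75756×10⁻⁶ = 460.264 K, so T = 17.9 + 460.264 = 478.164 °C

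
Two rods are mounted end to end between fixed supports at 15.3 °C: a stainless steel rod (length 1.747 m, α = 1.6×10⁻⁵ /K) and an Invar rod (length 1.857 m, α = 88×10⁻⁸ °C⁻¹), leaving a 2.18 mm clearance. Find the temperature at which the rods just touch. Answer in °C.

Gap closes when ΔL₁ + ΔL₂ = 2.18 mm = 2.18×10⁻³ m
(α₁L₁ + α₂L₂)ΔT = g
α₁L₁ + α₂L₂ = 1.6×10⁻⁵×1.747 + 88×10⁻⁸×1.857 = 2.958616×10⁻⁵ m/K
ΔT = 2.18×10⁻³ / 2.958616×10⁻⁵ = 73.683 K
T = 15.3 + 73.683 = 88.983 °C

T = 89.0 °C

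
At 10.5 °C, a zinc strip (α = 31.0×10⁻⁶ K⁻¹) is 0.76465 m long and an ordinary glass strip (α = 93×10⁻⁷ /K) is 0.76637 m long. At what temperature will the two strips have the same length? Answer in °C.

Equal length when α₁L₁ΔT − α₂L₂ΔT = L₂ − L₁ = 1.72×10⁻³ m
α₁L₁ = 2.370415×10⁻⁵, α₂L₂ = 7.127241×10⁻⁶ → Δ(αL) = 1.6576909×10⁻⁵ m/K
ΔT = 1.72×10⁻³ / 1.6576909×10⁻⁵ = 103.759 K, so T = 10.5 + 103.759 = 114.259 °C

T = 114.3 °C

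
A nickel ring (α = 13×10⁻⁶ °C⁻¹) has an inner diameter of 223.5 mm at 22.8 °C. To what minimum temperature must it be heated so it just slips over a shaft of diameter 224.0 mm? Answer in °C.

T = 195 °C

Required Δd = 224.0 − 223.5 = 0.5 mm
Δd = αd₀ΔT ⇒ ΔT = Δd/(αd₀) = 0.5 / (13×10⁻⁶ × 223.5) = 172.09 K
T_min = 22.8 + 172.09 = 194.89 °C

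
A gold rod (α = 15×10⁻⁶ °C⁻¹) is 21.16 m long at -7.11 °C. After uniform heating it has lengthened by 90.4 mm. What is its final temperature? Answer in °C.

ΔL = αL₀ΔT ⇒ ΔT = ΔL / (αL₀)
ΔT = 90.4×10⁻³ m / (15×10⁻⁶ × 21.16 m) = 284.81 K
T = -7.11 + 284.81 = 277.70 °C

T = 278 °C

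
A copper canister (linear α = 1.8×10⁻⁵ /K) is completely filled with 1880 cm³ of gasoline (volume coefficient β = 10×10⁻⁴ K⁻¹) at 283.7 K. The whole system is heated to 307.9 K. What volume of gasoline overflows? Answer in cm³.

43.0 cm³

The canister also expands: β_container ≈ 3α = 5.4×10⁻⁵ /K
Net overflow = V₀(β_liq − 3α_cont)ΔT
β − 3α = 1.00×10⁻³ − 5.4×10⁻⁵ = 9.46×10⁻⁴ /K; ΔT = 24.2 K
ΔV = 1880 × 9.46×10⁻⁴ × 24.2 = 43.0 cm³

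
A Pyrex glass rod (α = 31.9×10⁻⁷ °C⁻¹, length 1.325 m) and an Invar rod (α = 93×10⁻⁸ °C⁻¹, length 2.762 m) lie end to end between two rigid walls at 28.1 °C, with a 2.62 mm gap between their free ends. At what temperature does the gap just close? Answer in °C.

α₁L₁ = 4.22675×10⁻⁶ m/K, α₂L₂ = 2.56866×10⁻⁶ m/K → total 6.79541×10⁻⁶ m/K
ΔT = g/(α₁L₁+α₂L₂) = 2.62×10⁻³ / 6.79541×10⁻⁶ = 385.55 K
T = 28.1 + 385.55 = 413.65 °C

T = 414 °C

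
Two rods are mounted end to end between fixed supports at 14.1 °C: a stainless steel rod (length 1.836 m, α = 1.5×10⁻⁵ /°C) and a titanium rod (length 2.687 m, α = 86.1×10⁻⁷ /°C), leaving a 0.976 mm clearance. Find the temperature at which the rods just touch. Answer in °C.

T = 33.4 °C

Gap closes when ΔL₁ + ΔL₂ = 0.976 mm = 9.76×10⁻⁴ m
(α₁L₁ + α₂L₂)ΔT = g
α₁L₁ + α₂L₂ = 1.5×10⁻⁵×1.836 + 86.1×10⁻⁷×2.687 = 5.067507×10⁻⁵ m/K
ΔT = 9.76×10⁻⁴ / 5.067507×10⁻⁵ = 19.260 K
T = 14.1 + 19.260 = 33.360 °C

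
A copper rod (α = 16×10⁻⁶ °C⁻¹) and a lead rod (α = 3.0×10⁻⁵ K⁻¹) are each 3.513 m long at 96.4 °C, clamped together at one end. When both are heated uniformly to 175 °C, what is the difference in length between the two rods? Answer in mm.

3.87 mm

ΔT = 78.6 K
copper: ΔL = 16×10⁻⁶ × 3.513 m × 78.6 = 4.4179×10⁻³ m = 4.4179 mm
lead: ΔL = 3.0×10⁻⁵ × 3.513 m × 78.6 = 8.2837×10⁻³ m = 8.2837 mm
difference = 8.2837 − 4.4179 = 3.8658 mm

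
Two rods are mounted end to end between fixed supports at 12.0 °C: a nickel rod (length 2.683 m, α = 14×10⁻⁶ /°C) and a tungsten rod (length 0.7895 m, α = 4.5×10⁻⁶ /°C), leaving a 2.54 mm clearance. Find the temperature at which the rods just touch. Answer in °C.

T = 73.8 °C

α₁L₁ = 3.7562×10⁻⁵ m/K, α₂L₂ = 3.55275×10⁻⁶ m/K → total 4.111475×10⁻⁵ m/K
ΔT = g/(α₁L₁+α₂L₂) = 2.54×10⁻³ / 4.111475×10⁻⁵ = 61.778 K
T = 12.0 + 61.778 = 73.778 °C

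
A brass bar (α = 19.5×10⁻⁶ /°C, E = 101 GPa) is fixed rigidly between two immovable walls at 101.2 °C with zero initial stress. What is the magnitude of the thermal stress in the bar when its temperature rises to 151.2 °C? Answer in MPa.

Fully constrained: the free strain ε = αΔT is blocked, so σ = Eε = EαΔT.
|ΔT| = 50.0 K
σ = 101×10⁹ × 19.5×10⁻⁶ × 50.0 = 9.85×10⁷ Pa

σ = 98.5 MPa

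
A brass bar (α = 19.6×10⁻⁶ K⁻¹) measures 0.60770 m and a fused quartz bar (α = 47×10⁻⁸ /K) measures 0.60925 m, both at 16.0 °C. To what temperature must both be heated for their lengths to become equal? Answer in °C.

L₁(1 + α₁ΔT) = L₂(1 + α₂ΔT) ⇒ ΔT = (L₂ − L₁)/(α₁L₁ − α₂L₂)
L₂ − L₁ = 0.60925 − 0.60770 = 1.55×10⁻³ m
α₁L₁ − α₂L₂ = 19.6×10⁻⁶×0.60770 − 47×10⁻⁸×0.60925 = 1.16245725×10⁻⁵ m/K
ΔT = 1.55×10⁻³ / 1.16245725×10⁻⁵ = 133.338 K
T = 16.0 + 133.338 = 149.338 °C

T = 149.3 °C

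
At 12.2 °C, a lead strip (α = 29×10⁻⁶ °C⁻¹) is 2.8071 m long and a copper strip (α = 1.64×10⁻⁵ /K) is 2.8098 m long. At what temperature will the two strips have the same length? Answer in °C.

T = 88.63 °C

Equal length when α₁L₁ΔT − α₂L₂ΔT = L₂ − L₁ = 2.70×10⁻³ m
α₁L₁ = 8.14059×10⁻⁵, α₂L₂ = 4.608072×10⁻⁵ → Δ(αL) = 3.532518×10⁻⁵ m/K
ΔT = 2.70×10⁻³ / 3.532518×10⁻⁵ = 76.4327 K, so T = 12.2 + 76.4327 = 88.6327 °C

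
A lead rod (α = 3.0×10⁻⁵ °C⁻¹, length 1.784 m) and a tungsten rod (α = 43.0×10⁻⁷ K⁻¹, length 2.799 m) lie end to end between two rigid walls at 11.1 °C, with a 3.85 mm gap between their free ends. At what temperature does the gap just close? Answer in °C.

T = 69.8 °C

Gap closes when ΔL₁ + ΔL₂ = 3.85 mm = 3.85×10⁻³ m
(α₁L₁ + α₂L₂)ΔT = g
α₁L₁ + α₂L₂ = 3.0×10⁻⁵×1.784 + 43.0×10⁻⁷×2.799 = 6.55557×10⁻⁵ m/K
ΔT = 3.85×10⁻³ / 6.55557×10⁻⁵ = 58.729 K
T = 11.1 + 58.729 = 69.829 °C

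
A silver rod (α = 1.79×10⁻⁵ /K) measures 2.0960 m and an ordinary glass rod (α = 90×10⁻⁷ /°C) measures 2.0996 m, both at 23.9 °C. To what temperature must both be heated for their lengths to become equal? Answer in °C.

L₁(1 + α₁ΔT) = L₂(1 + α₂ΔT) ⇒ ΔT = (L₂ − L₁)/(α₁L₁ − α₂L₂)
L₂ − L₁ = 2.0996 − 2.0960 = 3.60×10⁻³ m
α₁L₁ − α₂L₂ = 1.79×10⁻⁵×2.0960 − 90×10⁻⁷×2.0996 = 1.8622×10⁻⁵ m/K
ΔT = 3.60×10⁻³ / 1.8622×10⁻⁵ = 193.320 K
T = 23.9 + 193.320 = 217.220 °C

T = 217.2 °C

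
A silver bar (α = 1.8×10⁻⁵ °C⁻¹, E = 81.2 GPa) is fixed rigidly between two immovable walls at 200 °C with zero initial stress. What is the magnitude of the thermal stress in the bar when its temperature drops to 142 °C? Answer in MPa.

σ = 84.8 MPa

Fully constrained: the free strain ε = αΔT is blocked, so σ = Eε = EαΔT.
|ΔT| = 58 K
σ = 81.2×10⁹ × 1.8×10⁻⁵ × 58 = 8.48×10⁷ Pa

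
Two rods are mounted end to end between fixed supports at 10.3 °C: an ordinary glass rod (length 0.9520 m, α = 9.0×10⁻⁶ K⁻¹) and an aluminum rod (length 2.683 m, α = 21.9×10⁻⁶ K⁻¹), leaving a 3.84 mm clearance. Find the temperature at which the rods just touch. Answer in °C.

Gap closes when ΔL₁ + ΔL₂ = 3.84 mm = 3.84×10⁻³ m
(α₁L₁ + α₂L₂)ΔT = g
α₁L₁ + α₂L₂ = 9.0×10⁻⁶×0.9520 + 21.9×10⁻⁶×2.683 = 6.73257×10⁻⁵ m/K
ΔT = 3.84×10⁻³ / 6.73257×10⁻⁵ = 57.036 K
T = 10.3 + 57.036 = 67.336 °C

T = 67.3 °C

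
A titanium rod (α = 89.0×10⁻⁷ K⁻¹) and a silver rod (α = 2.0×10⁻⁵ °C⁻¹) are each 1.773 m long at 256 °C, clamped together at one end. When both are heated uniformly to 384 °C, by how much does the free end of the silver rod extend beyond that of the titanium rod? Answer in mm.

ΔT = 128 K
titanium: ΔL = 89.0×10⁻⁷ × 1.773 m × 128 = 2.0198×10⁻³ m = 2.0198 mm
silver: ΔL = 2.0×10⁻⁵ × 1.773 m × 128 = 4.5389×10⁻³ m = 4.5389 mm
difference = 4.5389 − 2.0198 = 2.5191 mm

2.52 mm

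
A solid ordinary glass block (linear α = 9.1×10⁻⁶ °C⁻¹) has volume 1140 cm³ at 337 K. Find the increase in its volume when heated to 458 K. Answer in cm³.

Isotropic solid: β ≈ 3α = 2.7×10⁻⁵ /K; ΔT = 121 K
ΔV = 3αV₀ΔT = 3(9.1×10⁻⁶)(1140)(121) = 3.77 cm³

ΔV = 3.77 cm³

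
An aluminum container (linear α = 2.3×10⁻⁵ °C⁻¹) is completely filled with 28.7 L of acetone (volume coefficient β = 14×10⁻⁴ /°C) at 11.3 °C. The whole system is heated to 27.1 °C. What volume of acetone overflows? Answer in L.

The container also expands: β_container ≈ 3α = 6.9×10⁻⁵ /K
Net overflow = V₀(β_liq − 3α_cont)ΔT
β − 3α = 1.40×10⁻³ − 6.9×10⁻⁵ = 1.331×10⁻³ /K; ΔT = 15.8 K
ΔV = 28.7 × 1.331×10⁻³ × 15.8 = 0.604 L

0.604 L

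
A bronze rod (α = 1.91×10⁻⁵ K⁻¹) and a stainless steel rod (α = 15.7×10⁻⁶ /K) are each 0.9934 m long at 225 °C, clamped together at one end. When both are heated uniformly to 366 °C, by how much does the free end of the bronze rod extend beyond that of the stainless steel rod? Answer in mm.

ΔT = 141 K
bronze: ΔL = 1.91×10⁻⁵ × 0.9934 m × 141 = 2.6753×10⁻³ m = 2.6753 mm
stainless steel: ΔL = 15.7×10⁻⁶ × 0.9934 m × 141 = 2.1991×10⁻³ m = 2.1991 mm
difference = 2.6753 − 2.1991 = 0.4762 mm

0.476 mm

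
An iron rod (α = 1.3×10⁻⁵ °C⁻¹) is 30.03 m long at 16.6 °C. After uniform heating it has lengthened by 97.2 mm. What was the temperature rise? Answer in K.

ΔT = 249 K

ΔL = αL₀ΔT ⇒ ΔT = ΔL / (αL₀)
ΔT = 97.2×10⁻³ m / (1.3×10⁻⁵ × 30.03 m) = 248.98 K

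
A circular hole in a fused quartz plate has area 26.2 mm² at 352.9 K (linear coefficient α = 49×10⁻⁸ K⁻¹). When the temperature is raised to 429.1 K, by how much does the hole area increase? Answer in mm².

Area coefficient ≈ 2α; |ΔT| = 76.2 K
ΔA = 2αA₀ΔT = 2(49×10⁻⁸)(26.2)(76.2) = 1.96×10⁻³ mm²

ΔA = 0.00196 mm²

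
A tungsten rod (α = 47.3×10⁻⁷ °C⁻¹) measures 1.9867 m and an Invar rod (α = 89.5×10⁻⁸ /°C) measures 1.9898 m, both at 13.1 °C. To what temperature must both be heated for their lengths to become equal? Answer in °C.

L₁(1 + α₁ΔT) = L₂(1 + α₂ΔT) ⇒ ΔT = (L₂ − L₁)/(α₁L₁ − α₂L₂)
L₂ − L₁ = 1.9898 − 1.9867 = 3.10×10⁻³ m
α₁L₁ − α₂L₂ = 47.3×10⁻⁷×1.9867 − 89.5×10⁻⁸×1.9898 = 7.61622×10⁻⁶ m/K
ΔT = 3.10×10⁻³ / 7.61622×10⁻⁶ = 407.026 K
T = 13.1 + 407.026 = 420.126 °C

T = 420.1 °C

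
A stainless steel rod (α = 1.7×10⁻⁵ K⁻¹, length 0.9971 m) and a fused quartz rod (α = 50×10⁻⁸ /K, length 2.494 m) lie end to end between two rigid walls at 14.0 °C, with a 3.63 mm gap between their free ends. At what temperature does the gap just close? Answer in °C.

α₁L₁ = 1.69507×10⁻⁵ m/K, α₂L₂ = 1.247×10⁻⁶ m/K → total 1.81977×10⁻⁵ m/K
ΔT = g/(α₁L₁+α₂L₂) = 3.63×10⁻³ / 1.81977×10⁻⁵ = 199.48 K
T = 14.0 + 199.48 = 213.48 °C

T = 213 °C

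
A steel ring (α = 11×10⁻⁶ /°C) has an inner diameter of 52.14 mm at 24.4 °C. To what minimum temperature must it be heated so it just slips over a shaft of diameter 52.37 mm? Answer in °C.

T = 425 °C

Required Δd = 52.37 − 52.14 = 0.23 mm
Δd = αd₀ΔT ⇒ ΔT = Δd/(αd₀) = 0.23 / (11×10⁻⁶ × 52.14) = 401.02 K
T_min = 24.4 + 401.02 = 425.42 °C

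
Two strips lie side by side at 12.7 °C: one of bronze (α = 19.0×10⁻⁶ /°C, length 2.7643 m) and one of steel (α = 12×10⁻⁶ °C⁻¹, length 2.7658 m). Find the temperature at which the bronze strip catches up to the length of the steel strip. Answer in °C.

L₁(1 + α₁ΔT) = L₂(1 + α₂ΔT) ⇒ ΔT = (L₂ − L₁)/(α₁L₁ − α₂L₂)
L₂ − L₁ = 2.7658 − 2.7643 = 1.50×10⁻³ m
α₁L₁ − α₂L₂ = 19.0×10⁻⁶×2.7643 − 12×10⁻⁶×2.7658 = 1.93321×10⁻⁵ m/K
ΔT = 1.50×10⁻³ / 1.93321×10⁻⁵ = 77.5912 K
T = 12.7 + 77.5912 = 90.2912 °C

T = 90.29 °C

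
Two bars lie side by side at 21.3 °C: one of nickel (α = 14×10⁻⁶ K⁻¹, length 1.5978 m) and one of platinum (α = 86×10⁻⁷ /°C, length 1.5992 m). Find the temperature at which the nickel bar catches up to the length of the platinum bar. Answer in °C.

L₁(1 + α₁ΔT) = L₂(1 + α₂ΔT) ⇒ ΔT = (L₂ − L₁)/(α₁L₁ − α₂L₂)
L₂ − L₁ = 1.5992 − 1.5978 = 1.40×10⁻³ m
α₁L₁ − α₂L₂ = 14×10⁻⁶×1.5978 − 86×10⁻⁷×1.5992 = 8.61608×10⁻⁶ m/K
ΔT = 1.40×10⁻³ / 8.61608×10⁻⁶ = 162.487 K
T = 21.3 + 162.487 = 183.787 °C

T = 183.8 °C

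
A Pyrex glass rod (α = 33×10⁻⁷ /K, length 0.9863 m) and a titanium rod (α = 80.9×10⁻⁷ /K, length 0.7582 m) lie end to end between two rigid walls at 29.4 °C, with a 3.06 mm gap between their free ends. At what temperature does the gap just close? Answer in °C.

α₁L₁ = 3.25479×10⁻⁶ m/K, α₂L₂ = 6.133838×10⁻⁶ m/K → total 9.388628×10⁻⁶ m/K
ΔT = g/(α₁L₁+α₂L₂) = 3.06×10⁻³ / 9.388628×10⁻⁶ = 325.93 K
T = 29.4 + 325.93 = 355.33 °C

T = 355 °C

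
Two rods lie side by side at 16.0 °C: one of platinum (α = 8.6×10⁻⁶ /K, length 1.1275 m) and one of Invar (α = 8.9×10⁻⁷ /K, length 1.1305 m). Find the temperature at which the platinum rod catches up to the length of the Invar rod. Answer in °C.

L₁(1 + α₁ΔT) = L₂(1 + α₂ΔT) ⇒ ΔT = (L₂ − L₁)/(α₁L₁ − α₂L₂)
L₂ − L₁ = 1.1305 − 1.1275 = 3.00×10⁻³ m
α₁L₁ − α₂L₂ = 8.6×10⁻⁶×1.1275 − 8.9×10⁻⁷×1.1305 = 8.690355×10⁻⁶ m/K
ΔT = 3.00×10⁻³ / 8.690355×10⁻⁶ = 345.210 K
T = 16.0 + 345.210 = 361.210 °C

T = 361.2 °C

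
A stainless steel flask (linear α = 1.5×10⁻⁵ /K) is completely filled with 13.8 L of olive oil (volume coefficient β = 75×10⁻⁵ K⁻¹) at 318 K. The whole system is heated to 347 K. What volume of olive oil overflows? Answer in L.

0.282 L

The flask also expands: β_container ≈ 3α = 4.5×10⁻⁵ /K
Net overflow = V₀(β_liq − 3α_cont)ΔT
β − 3α = 7.50×10⁻⁴ − 4.5×10⁻⁵ = 7.05×10⁻⁴ /K; ΔT = 29 K
ΔV = 13.8 × 7.05×10⁻⁴ × 29 = 0.282 L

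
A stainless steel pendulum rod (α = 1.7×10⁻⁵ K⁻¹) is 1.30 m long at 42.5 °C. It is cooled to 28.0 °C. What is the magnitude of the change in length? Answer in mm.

ΔL = 0.320 mm

|ΔT| = |28.0 − 42.5| = 14.5 K
ΔL = αL₀ΔT = (1.7×10⁻⁵)(1.30)(14.5) = 3.20×10⁻⁴ m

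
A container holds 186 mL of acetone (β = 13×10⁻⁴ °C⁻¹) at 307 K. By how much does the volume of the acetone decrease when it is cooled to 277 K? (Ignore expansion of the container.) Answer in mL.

ΔV = 7.25 mL

|ΔT| = |277 − 307| = 30 K
ΔV = βV₀ΔT = (13×10⁻⁴)(186)(30) = 7.25 mL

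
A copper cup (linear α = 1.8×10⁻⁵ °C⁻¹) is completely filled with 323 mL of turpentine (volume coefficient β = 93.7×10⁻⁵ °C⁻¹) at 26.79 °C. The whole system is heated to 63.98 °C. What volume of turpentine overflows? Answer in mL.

10.6 mL

The cup also expands: β_container ≈ 3α = 5.4×10⁻⁵ /K
Net overflow = V₀(β_liq − 3α_cont)ΔT
β − 3α = 9.37×10⁻⁴ − 5.4×10⁻⁵ = 8.83×10⁻⁴ /K; ΔT = 37.19 K
ΔV = 323 × 8.83×10⁻⁴ × 37.19 = 10.6 mL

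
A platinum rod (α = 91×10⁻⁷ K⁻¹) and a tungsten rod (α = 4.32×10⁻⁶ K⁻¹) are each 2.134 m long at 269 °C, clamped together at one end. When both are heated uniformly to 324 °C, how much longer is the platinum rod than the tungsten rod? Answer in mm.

ΔT = 55 K
platinum: ΔL = 91×10⁻⁷ × 2.134 m × 55 = 1.0681×10⁻³ m = 1.0681 mm
tungsten: ΔL = 4.32×10⁻⁶ × 2.134 m × 55 = 5.0704×10⁻⁴ m = 0.50704 mm
difference = 1.0681 − 0.50704 = 0.56106 mm

0.561 mm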